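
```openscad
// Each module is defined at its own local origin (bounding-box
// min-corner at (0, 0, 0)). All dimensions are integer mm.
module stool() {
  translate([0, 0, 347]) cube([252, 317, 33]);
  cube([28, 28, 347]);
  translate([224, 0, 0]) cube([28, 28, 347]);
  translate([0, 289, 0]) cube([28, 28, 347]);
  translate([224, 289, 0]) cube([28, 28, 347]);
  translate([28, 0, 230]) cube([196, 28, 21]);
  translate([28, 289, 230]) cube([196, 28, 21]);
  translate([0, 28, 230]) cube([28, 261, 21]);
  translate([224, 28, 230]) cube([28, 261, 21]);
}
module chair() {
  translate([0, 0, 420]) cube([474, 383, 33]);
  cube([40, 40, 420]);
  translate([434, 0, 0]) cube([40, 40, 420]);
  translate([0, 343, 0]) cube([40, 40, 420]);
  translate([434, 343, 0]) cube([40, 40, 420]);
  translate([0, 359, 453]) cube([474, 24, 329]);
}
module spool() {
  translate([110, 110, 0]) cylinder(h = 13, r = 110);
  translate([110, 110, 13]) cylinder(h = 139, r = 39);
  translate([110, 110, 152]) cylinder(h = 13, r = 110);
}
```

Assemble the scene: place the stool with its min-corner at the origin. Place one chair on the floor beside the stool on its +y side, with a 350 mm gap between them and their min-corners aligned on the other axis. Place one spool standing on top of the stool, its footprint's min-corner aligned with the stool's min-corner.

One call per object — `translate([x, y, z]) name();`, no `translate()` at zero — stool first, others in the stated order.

stool();
translate([0, 667, 0]) chair();
translate([0, 0, 380]) spool();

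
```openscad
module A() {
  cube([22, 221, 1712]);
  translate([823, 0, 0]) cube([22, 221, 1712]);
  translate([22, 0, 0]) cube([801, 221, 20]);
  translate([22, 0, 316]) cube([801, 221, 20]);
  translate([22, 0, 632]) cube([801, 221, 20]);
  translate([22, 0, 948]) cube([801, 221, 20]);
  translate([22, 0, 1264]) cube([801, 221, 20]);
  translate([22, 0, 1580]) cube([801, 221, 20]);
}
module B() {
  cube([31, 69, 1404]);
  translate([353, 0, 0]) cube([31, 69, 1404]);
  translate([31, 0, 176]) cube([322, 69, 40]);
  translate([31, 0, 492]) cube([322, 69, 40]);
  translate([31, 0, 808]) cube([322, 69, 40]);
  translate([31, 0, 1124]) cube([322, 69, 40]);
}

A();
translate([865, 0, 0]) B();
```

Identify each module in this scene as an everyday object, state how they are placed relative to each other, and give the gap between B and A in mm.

A is a bookshelf. B is a ladder. The ladder is on the floor beside the bookshelf on its +x side. The gap between the ladder and the bookshelf is 20 mm.

The ladder's nearest face is 20 mm from the bookshelf's +x face.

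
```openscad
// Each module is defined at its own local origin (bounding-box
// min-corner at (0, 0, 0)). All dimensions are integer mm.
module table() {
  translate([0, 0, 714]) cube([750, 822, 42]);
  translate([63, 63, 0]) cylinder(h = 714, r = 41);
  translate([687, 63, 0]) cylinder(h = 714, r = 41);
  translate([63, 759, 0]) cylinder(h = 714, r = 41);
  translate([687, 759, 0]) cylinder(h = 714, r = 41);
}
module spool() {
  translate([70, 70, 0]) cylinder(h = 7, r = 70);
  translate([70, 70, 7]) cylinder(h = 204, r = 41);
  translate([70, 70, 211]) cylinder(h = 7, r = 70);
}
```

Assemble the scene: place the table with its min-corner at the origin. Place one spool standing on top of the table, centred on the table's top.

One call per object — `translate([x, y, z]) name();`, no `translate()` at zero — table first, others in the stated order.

table();
translate([305, 341, 756]) spool();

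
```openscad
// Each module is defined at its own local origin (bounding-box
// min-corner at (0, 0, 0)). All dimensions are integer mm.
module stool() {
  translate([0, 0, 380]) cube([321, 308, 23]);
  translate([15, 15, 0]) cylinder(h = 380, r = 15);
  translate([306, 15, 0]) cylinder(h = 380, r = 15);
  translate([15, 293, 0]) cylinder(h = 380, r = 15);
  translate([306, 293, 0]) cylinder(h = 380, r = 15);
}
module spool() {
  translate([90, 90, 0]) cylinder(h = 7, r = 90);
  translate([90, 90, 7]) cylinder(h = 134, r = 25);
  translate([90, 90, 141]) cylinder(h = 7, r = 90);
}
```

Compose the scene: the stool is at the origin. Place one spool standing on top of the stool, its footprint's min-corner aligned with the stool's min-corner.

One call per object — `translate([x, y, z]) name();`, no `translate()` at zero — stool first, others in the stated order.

stool();
translate([0, 0, 403]) spool();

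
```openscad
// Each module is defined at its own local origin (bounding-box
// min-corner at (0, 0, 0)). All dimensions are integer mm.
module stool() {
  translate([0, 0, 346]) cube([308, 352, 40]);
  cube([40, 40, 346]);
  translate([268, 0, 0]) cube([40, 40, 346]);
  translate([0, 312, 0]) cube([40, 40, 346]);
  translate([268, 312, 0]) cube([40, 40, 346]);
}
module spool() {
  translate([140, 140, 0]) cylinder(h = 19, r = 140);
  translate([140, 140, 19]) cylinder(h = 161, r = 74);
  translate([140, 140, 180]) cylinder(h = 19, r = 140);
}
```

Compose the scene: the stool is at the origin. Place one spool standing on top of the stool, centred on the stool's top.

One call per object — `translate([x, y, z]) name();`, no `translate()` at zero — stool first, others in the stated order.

stool();
translate([14, 36, 386]) spool();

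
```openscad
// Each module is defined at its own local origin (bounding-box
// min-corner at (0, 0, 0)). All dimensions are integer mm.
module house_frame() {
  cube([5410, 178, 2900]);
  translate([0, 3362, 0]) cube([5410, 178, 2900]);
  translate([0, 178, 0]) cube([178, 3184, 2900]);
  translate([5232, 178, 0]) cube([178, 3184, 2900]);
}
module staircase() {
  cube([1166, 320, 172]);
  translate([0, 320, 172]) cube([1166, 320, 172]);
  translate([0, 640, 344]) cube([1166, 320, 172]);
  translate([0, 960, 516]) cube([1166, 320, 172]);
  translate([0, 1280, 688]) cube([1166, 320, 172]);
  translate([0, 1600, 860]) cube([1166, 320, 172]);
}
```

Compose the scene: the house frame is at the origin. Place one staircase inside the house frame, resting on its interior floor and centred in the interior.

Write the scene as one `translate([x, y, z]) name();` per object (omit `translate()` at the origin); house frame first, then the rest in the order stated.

house_frame();
translate([2122, 810, 0]) staircase();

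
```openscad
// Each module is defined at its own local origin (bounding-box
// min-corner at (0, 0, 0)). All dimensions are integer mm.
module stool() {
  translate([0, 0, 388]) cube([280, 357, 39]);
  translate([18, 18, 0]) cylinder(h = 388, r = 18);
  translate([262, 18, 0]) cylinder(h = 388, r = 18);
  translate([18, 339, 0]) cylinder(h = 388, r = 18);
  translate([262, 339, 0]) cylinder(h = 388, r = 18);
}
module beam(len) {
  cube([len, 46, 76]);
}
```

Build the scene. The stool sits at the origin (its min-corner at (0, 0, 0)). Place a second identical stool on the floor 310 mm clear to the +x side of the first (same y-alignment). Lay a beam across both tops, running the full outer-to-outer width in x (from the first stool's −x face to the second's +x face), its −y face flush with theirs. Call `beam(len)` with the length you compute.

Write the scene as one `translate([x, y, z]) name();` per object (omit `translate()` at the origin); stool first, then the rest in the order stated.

stool();
translate([590, 0, 0]) stool();
translate([0, 0, 427]) beam(870);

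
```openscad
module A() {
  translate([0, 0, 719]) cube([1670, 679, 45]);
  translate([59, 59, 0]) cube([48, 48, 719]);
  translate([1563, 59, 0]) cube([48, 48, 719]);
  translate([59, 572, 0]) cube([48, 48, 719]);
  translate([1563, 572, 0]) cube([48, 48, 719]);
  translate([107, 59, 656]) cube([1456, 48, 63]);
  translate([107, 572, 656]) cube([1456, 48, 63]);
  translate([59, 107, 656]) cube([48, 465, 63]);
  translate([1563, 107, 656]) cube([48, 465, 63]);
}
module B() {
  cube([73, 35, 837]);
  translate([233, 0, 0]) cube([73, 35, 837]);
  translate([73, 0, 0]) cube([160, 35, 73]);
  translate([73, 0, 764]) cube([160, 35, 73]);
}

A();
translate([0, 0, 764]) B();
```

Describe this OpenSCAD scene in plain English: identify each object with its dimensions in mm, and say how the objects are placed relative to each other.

A is a table: top 1670 mm (x) × 679 mm (y), 45 mm thick, upper face at z = 764 mm, on four 48×48 mm square legs, each inset 59 mm from the nearest pair of top edges, running from z = 0 to the bottom of the top. Four apron rails, 48 mm thick and 63 mm tall, run between adjacent legs with their top edges flush with the underside of the top and their outer faces flush with the legs' outer faces.

B is a rectangular picture frame lying in the x–z plane (depth along y). The opening is 160 mm wide (x) by 691 mm tall (z), surrounded by a border 73 mm wide on all four sides. The frame is 35 mm deep and is made of two full-height vertical stiles with two horizontal rails fitted between them.

The picture frame is on top of the table.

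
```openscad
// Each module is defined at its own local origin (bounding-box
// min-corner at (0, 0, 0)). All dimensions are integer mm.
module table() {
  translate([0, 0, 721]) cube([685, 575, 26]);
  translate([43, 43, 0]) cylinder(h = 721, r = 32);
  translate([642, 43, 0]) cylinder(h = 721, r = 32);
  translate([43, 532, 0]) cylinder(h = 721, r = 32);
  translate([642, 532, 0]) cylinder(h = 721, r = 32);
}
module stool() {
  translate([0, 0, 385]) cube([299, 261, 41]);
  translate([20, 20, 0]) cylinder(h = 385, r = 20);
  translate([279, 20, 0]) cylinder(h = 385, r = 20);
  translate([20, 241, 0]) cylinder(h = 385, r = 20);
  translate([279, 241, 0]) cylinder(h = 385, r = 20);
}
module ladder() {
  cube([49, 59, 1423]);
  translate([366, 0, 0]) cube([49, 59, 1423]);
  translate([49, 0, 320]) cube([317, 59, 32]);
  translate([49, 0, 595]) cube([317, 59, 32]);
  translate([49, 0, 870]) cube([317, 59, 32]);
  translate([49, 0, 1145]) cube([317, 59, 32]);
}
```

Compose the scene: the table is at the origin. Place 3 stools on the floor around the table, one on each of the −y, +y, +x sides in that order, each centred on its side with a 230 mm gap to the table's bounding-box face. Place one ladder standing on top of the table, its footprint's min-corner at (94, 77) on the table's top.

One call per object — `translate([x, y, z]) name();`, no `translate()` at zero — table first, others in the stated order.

table();
translate([193, -491, 0]) stool();
translate([193, 805, 0]) stool();
translate([915, 157, 0]) stool();
translate([94, 77, 747]) ladder();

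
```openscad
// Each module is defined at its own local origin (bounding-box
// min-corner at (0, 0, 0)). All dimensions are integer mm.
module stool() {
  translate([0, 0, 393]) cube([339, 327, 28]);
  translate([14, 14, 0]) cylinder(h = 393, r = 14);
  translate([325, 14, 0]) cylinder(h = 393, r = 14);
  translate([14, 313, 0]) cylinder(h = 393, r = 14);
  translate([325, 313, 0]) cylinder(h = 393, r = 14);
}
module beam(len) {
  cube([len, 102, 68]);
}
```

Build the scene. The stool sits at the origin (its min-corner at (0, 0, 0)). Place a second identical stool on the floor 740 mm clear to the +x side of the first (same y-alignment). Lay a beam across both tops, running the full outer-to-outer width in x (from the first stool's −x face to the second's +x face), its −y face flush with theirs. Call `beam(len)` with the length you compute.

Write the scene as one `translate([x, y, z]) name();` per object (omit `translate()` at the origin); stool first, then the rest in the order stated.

stool();
translate([1079, 0, 0]) stool();
translate([0, 0, 421]) beam(1418);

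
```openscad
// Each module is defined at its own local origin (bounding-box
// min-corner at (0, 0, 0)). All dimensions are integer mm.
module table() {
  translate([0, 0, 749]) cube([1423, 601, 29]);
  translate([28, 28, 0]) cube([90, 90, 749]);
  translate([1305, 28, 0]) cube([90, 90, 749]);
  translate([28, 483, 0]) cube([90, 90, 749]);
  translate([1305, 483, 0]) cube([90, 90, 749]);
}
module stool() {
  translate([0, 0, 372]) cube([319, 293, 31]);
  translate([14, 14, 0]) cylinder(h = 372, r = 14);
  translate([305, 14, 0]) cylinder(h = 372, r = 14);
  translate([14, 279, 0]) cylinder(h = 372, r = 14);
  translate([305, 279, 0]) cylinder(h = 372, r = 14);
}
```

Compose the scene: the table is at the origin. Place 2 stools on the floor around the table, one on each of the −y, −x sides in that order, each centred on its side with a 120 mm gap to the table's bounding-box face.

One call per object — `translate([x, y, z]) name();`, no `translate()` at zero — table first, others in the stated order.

table();
translate([552, -413, 0]) stool();
translate([-439, 154, 0]) stool();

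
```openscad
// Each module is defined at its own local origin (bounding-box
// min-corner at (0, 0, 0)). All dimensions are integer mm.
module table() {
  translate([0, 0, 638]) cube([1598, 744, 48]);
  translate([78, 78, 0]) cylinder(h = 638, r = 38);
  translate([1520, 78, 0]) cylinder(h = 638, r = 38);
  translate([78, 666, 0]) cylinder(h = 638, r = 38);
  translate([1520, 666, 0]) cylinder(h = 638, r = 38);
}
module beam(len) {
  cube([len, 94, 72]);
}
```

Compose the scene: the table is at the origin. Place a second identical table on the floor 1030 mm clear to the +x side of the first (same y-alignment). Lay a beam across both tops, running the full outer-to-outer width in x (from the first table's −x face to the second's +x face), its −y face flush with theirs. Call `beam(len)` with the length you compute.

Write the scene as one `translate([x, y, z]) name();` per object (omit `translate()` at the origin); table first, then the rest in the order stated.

table();
translate([2628, 0, 0]) table();
translate([0, 0, 686]) beam(4226);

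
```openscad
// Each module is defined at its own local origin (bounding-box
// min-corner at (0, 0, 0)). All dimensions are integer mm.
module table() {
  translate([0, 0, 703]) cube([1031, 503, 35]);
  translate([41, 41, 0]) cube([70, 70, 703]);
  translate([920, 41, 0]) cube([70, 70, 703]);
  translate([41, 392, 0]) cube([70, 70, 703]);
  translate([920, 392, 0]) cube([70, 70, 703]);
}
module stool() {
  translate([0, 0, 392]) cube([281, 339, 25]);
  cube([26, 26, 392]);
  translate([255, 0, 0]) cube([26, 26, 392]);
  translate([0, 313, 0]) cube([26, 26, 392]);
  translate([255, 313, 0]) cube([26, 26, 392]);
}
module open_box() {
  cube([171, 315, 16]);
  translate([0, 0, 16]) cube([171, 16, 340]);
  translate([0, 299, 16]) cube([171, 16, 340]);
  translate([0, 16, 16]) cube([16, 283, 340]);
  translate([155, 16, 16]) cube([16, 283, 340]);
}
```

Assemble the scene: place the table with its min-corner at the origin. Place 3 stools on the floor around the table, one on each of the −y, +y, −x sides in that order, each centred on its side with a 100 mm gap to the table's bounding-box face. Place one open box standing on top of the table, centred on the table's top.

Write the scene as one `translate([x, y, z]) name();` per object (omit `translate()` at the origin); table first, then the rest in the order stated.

table();
translate([375, -439, 0]) stool();
translate([375, 603, 0]) stool();
translate([-381, 82, 0]) stool();
translate([430, 94, 738]) open_box();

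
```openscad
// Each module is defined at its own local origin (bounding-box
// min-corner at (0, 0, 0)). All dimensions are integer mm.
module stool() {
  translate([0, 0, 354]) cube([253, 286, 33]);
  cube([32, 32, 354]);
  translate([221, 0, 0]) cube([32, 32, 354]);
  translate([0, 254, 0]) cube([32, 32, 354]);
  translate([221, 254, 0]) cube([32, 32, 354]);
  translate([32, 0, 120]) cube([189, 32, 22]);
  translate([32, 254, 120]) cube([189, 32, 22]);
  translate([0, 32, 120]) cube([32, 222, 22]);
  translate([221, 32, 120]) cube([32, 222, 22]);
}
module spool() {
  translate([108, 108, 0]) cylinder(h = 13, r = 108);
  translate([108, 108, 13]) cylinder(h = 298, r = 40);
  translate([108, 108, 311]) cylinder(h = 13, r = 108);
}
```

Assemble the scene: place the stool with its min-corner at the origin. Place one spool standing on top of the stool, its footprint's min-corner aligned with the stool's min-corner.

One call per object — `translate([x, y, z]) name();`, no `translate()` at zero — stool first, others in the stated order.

stool();
translate([0, 0, 387]) spool();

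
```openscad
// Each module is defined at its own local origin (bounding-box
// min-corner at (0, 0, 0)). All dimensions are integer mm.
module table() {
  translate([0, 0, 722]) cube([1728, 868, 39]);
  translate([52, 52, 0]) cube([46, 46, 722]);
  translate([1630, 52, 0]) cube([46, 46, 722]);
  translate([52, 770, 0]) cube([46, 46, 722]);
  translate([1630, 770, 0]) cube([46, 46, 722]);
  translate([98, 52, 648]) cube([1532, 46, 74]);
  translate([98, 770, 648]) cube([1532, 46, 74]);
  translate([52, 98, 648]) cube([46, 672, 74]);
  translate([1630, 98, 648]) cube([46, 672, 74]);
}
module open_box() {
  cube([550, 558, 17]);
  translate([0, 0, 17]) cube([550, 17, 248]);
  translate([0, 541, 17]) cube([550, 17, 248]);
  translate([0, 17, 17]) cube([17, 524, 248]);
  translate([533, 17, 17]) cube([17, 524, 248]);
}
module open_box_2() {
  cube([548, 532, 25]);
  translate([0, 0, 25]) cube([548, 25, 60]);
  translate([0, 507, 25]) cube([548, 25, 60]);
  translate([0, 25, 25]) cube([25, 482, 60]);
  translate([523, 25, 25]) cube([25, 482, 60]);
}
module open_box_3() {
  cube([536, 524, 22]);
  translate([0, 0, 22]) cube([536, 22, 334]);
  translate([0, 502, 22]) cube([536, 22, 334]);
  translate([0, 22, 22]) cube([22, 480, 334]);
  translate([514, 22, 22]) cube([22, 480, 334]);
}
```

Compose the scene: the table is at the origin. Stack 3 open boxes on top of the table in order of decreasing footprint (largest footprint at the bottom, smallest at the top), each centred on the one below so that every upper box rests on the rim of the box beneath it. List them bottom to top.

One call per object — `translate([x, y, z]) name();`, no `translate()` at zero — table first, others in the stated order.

table();
translate([589, 155, 761]) open_box();
translate([590, 168, 1026]) open_box_2();
translate([596, 172, 1111]) open_box_3();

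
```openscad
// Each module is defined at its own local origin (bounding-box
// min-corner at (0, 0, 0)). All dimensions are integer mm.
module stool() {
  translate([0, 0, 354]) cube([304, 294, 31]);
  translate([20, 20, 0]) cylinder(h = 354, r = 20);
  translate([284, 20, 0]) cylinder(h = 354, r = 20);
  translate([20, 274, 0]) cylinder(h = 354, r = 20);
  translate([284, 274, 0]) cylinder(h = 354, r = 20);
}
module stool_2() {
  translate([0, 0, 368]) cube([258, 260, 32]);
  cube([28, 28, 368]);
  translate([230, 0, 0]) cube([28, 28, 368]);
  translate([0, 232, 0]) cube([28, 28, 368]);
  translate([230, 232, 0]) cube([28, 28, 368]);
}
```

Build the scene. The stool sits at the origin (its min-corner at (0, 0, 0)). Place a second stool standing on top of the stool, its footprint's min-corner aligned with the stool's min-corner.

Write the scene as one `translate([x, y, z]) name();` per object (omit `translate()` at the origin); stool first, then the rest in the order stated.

stool();
translate([0, 0, 385]) stool_2();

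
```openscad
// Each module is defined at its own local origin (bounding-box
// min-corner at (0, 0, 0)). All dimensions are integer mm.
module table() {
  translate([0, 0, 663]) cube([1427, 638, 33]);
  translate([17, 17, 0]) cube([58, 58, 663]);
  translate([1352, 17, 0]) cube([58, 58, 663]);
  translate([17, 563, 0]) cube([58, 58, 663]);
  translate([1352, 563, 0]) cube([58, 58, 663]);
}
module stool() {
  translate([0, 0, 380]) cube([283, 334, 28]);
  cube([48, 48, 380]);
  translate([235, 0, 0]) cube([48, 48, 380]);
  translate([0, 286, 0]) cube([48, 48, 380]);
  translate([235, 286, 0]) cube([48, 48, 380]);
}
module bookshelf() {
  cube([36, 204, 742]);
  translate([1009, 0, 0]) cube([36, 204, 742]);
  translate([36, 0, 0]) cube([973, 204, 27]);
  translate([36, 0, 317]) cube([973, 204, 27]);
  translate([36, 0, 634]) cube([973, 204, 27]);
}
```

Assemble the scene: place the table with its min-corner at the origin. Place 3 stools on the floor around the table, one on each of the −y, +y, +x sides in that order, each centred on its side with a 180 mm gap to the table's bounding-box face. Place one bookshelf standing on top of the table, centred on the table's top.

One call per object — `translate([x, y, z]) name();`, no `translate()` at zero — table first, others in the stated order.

table();
translate([572, -514, 0]) stool();
translate([572, 818, 0]) stool();
translate([1607, 152, 0]) stool();
translate([191, 217, 696]) bookshelf();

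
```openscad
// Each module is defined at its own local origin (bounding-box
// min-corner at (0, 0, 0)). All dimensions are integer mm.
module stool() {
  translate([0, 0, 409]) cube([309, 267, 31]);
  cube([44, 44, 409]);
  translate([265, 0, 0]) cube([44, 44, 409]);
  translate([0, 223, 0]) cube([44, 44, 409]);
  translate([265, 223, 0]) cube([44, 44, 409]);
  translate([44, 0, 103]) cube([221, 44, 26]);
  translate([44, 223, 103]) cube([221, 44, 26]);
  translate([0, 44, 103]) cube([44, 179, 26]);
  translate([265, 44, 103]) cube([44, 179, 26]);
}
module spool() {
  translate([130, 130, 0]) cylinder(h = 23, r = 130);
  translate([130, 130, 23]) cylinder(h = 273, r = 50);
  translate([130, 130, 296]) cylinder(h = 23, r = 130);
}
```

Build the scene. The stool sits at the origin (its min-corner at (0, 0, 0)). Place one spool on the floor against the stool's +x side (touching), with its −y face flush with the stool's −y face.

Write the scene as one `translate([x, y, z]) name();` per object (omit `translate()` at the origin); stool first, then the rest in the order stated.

stool();
translate([309, 0, 0]) spool();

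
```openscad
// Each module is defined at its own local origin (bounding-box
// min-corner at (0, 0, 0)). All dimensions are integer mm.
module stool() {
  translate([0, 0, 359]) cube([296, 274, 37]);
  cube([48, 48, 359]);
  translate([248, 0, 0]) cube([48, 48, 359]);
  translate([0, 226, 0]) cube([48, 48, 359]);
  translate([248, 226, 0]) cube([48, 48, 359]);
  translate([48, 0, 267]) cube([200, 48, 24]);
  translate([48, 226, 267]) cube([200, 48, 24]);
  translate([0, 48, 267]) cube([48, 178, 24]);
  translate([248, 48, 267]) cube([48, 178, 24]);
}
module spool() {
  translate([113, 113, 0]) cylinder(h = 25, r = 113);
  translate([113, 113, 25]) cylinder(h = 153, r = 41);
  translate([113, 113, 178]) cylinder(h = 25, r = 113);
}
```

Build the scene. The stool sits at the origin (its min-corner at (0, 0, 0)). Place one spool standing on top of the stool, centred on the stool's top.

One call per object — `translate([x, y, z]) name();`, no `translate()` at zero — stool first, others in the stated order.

stool();
translate([35, 24, 396]) spool();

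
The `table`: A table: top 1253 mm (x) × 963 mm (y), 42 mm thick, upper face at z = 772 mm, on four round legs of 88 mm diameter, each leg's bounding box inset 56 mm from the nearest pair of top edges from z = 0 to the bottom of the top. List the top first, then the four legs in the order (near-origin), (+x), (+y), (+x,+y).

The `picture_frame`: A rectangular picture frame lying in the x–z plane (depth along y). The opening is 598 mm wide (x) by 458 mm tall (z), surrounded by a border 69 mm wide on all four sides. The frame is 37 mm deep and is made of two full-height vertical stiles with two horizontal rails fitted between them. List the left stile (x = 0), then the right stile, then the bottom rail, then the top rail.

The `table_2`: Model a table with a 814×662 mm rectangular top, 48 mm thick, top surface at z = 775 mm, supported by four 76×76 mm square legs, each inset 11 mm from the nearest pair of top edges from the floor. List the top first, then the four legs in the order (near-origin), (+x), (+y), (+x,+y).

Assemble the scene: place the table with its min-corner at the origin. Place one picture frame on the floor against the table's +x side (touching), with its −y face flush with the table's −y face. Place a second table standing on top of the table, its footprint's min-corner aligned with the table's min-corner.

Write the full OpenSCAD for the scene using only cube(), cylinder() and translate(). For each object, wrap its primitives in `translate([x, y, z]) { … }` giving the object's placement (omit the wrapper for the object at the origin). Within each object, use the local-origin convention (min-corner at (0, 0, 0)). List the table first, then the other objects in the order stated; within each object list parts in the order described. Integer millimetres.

translate([0, 0, 730]) cube([1253, 963, 42]);
translate([100, 100, 0]) cylinder(h = 730, r = 44);
translate([1153, 100, 0]) cylinder(h = 730, r = 44);
translate([100, 863, 0]) cylinder(h = 730, r = 44);
translate([1153, 863, 0]) cylinder(h = 730, r = 44);
translate([1253, 0, 0]) {
  cube([69, 37, 596]);
  translate([667, 0, 0]) cube([69, 37, 596]);
  translate([69, 0, 0]) cube([598, 37, 69]);
  translate([69, 0, 527]) cube([598, 37, 69]);
}
translate([0, 0, 772]) {
  translate([0, 0, 727]) cube([814, 662, 48]);
  translate([11, 11, 0]) cube([76, 76, 727]);
  translate([727, 11, 0]) cube([76, 76, 727]);
  translate([11, 575, 0]) cube([76, 76, 727]);
  translate([727, 575, 0]) cube([76, 76, 727]);
}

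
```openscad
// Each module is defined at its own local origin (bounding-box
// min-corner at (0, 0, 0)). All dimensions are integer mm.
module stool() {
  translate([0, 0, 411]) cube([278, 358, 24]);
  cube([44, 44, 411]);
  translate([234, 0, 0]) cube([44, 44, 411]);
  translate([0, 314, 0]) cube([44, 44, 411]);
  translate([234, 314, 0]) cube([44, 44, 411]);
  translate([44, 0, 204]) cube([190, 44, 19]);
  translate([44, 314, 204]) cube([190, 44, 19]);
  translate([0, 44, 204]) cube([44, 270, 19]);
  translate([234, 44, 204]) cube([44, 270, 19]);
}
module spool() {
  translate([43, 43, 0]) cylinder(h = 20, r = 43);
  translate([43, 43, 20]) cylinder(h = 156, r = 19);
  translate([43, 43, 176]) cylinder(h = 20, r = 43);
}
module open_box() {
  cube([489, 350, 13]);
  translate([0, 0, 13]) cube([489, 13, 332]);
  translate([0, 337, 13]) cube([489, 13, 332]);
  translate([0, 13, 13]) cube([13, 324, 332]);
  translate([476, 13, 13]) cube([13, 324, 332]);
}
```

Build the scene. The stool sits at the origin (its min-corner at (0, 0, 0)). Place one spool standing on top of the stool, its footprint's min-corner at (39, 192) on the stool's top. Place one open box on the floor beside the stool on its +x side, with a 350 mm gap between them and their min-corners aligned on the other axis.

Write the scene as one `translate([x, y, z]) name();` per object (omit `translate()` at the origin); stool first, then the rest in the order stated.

stool();
translate([39, 192, 435]) spool();
translate([628, 0, 0]) open_box();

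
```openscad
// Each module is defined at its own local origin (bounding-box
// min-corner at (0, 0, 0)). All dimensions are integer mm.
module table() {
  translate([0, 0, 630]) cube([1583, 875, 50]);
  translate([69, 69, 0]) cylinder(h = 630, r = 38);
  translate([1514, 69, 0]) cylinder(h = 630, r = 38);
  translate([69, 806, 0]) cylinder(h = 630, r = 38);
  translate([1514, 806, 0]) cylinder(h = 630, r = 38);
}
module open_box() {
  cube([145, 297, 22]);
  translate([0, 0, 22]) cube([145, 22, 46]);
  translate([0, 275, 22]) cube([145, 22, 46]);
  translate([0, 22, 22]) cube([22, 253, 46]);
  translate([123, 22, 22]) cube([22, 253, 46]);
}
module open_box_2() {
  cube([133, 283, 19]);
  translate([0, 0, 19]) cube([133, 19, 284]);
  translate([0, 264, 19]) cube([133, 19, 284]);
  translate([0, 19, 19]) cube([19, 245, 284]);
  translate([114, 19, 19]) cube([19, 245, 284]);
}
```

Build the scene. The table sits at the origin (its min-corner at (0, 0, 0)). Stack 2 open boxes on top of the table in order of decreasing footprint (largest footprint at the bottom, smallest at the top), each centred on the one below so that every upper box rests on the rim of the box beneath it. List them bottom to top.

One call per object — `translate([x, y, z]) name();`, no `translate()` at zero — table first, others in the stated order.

table();
translate([719, 289, 680]) open_box();
translate([725, 296, 748]) open_box_2();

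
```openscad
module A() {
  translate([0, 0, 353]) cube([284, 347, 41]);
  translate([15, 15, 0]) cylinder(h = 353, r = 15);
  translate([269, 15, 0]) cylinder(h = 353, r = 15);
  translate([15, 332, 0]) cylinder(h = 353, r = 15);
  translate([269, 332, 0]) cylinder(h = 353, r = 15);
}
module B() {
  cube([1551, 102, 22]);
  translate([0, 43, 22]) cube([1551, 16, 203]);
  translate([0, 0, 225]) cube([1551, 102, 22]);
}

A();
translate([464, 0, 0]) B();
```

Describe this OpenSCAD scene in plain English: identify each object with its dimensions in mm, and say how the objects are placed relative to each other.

A is a four-legged stool. The seat is a 284×347×41 mm slab whose top surface is at z = 394 mm; four round legs, each 30 mm in diameter, run from the floor (z = 0) to the underside of the seat, each leg's axis is inset half a diameter from the nearest pair of seat edges (so the leg's bounding box is flush with the corner).

B is an I-beam lying along x, 1551 mm long. Overall section height 247 mm. Two flanges 102 mm wide (y) and 22 mm thick, one on the floor and one at the top; a web 16 mm thick runs between them, centred on the flange width.

The I-beam is on the floor beside the stool on its +x side.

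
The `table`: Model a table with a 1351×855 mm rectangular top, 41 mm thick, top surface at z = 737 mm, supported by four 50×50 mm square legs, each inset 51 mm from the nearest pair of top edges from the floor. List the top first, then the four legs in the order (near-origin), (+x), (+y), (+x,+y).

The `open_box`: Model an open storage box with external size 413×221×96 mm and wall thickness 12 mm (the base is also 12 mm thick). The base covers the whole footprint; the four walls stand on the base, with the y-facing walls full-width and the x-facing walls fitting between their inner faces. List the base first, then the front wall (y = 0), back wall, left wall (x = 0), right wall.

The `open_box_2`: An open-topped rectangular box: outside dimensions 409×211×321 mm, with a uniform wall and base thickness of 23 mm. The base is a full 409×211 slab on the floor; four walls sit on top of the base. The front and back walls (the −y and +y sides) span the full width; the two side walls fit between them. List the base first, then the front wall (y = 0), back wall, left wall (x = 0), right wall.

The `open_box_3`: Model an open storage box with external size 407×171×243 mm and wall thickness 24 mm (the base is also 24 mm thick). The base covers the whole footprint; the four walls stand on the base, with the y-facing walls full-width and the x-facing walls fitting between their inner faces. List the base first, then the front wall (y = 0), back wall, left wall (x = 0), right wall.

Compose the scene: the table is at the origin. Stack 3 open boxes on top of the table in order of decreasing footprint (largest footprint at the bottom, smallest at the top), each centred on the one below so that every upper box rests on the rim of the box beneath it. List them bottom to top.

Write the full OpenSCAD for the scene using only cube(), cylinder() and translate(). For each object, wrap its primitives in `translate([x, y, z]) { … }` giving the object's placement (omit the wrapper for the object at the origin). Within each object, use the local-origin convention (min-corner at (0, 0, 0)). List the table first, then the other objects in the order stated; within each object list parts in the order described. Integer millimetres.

translate([0, 0, 696]) cube([1351, 855, 41]);
translate([51, 51, 0]) cube([50, 50, 696]);
translate([1250, 51, 0]) cube([50, 50, 696]);
translate([51, 754, 0]) cube([50, 50, 696]);
translate([1250, 754, 0]) cube([50, 50, 696]);
translate([469, 317, 737]) {
  cube([413, 221, 12]);
  translate([0, 0, 12]) cube([413, 12, 84]);
  translate([0, 209, 12]) cube([413, 12, 84]);
  translate([0, 12, 12]) cube([12, 197, 84]);
  translate([401, 12, 12]) cube([12, 197, 84]);
}
translate([471, 322, 833]) {
  cube([409, 211, 23]);
  translate([0, 0, 23]) cube([409, 23, 298]);
  translate([0, 188, 23]) cube([409, 23, 298]);
  translate([0, 23, 23]) cube([23, 165, 298]);
  translate([386, 23, 23]) cube([23, 165, 298]);
}
translate([472, 342, 1154]) {
  cube([407, 171, 24]);
  translate([0, 0, 24]) cube([407, 24, 219]);
  translate([0, 147, 24]) cube([407, 24, 219]);
  translate([0, 24, 24]) cube([24, 123, 219]);
  translate([383, 24, 24]) cube([24, 123, 219]);
}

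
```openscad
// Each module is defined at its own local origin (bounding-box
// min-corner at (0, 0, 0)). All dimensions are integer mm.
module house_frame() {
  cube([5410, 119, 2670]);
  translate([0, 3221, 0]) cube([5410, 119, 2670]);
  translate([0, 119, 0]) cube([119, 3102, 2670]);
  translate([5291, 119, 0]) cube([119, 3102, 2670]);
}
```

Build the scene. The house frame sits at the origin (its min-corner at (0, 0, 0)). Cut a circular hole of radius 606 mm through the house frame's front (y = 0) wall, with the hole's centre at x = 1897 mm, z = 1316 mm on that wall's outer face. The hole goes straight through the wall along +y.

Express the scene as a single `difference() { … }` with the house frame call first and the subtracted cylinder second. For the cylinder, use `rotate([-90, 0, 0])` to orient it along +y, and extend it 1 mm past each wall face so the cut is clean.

difference() {
  house_frame();
  translate([1897, -1, 1316]) rotate([-90, 0, 0]) cylinder(h = 121, r = 606);
}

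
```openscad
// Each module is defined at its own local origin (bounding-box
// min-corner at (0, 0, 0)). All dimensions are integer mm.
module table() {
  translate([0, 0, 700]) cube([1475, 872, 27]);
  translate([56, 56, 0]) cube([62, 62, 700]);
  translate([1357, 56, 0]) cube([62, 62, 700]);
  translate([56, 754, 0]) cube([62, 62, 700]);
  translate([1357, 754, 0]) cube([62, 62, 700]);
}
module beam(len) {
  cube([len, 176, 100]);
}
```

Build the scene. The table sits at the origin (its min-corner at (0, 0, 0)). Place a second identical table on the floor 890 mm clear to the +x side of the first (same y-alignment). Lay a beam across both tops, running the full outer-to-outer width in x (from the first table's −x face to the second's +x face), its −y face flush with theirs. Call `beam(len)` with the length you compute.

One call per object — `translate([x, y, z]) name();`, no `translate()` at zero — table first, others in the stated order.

table();
translate([2365, 0, 0]) table();
translate([0, 0, 727]) beam(3840);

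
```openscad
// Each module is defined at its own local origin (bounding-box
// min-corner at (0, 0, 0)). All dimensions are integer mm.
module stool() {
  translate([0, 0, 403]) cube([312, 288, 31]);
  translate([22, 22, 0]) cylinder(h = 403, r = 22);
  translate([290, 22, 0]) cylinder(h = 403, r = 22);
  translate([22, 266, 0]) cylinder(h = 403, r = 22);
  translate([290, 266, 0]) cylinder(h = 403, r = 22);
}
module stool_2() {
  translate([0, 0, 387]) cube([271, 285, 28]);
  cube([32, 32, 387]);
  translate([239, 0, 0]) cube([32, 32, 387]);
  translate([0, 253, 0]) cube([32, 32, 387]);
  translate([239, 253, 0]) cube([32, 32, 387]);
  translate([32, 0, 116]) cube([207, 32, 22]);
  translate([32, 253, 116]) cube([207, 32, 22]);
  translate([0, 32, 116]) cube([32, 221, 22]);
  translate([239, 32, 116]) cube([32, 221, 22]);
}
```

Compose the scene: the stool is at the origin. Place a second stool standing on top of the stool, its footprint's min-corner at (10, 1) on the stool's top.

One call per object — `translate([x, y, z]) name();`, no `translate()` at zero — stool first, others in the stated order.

stool();
translate([10, 1, 434]) stool_2();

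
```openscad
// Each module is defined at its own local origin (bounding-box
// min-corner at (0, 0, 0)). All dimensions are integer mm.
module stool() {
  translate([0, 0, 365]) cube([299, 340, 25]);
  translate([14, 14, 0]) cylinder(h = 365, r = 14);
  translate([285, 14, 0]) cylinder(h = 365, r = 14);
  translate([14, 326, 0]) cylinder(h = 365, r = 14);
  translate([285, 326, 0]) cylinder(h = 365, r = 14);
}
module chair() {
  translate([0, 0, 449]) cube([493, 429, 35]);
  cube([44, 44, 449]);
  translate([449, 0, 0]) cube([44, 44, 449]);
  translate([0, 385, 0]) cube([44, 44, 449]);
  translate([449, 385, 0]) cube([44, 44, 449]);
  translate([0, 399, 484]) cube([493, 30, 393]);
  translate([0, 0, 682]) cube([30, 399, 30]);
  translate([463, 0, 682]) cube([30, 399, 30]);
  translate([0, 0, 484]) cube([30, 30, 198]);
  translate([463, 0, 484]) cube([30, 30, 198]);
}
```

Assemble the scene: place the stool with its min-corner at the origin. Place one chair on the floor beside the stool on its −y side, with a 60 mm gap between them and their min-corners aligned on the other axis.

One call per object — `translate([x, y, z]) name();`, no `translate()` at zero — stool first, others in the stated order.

stool();
translate([0, -489, 0]) chair();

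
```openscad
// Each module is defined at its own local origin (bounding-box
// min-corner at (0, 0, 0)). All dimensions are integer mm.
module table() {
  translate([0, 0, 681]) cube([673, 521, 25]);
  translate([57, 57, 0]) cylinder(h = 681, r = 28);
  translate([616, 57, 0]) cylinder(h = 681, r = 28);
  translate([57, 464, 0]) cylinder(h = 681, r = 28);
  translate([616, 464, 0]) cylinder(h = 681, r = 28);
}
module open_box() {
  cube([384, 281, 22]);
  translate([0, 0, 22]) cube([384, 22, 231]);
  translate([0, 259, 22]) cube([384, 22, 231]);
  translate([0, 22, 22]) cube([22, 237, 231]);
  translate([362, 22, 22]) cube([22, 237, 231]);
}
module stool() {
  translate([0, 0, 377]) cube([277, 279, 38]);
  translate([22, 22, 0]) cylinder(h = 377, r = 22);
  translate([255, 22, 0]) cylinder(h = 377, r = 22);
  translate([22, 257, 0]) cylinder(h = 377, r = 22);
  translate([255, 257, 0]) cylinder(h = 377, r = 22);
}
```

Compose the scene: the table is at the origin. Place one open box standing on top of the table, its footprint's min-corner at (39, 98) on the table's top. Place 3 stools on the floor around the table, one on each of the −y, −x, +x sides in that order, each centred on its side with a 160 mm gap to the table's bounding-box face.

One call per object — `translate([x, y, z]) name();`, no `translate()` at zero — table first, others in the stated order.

table();
translate([39, 98, 706]) open_box();
translate([198, -439, 0]) stool();
translate([-437, 121, 0]) stool();
translate([833, 121, 0]) stool();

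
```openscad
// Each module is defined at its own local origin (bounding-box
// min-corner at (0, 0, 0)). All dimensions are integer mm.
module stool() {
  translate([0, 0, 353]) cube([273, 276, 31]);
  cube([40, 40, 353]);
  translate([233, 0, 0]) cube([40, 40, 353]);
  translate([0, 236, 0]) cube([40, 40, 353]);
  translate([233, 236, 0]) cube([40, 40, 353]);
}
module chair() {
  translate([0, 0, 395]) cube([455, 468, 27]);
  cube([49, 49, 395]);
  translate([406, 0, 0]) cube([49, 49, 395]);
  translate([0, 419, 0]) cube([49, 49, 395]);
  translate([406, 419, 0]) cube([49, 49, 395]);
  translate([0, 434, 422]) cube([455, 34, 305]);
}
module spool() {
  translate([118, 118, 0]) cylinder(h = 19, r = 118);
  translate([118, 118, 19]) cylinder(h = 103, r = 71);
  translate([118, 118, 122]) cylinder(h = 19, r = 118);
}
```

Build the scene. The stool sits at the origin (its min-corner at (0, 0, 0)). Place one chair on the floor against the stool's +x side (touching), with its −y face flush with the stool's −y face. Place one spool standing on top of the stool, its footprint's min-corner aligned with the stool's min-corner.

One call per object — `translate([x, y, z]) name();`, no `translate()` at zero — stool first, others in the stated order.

stool();
translate([273, 0, 0]) chair();
translate([0, 0, 384]) spool();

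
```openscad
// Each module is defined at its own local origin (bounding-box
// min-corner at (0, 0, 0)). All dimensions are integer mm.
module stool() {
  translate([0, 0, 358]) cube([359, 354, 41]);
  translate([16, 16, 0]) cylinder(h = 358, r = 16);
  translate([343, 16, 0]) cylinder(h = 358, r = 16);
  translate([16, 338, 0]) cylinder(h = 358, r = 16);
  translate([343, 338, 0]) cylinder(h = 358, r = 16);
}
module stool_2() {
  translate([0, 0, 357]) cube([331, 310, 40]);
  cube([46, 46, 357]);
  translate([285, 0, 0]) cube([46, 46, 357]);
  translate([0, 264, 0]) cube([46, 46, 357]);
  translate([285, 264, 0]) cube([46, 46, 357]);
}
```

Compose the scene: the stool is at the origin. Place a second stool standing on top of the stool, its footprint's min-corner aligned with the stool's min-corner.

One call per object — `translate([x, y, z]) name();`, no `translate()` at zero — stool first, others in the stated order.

stool();
translate([0, 0, 399]) stool_2();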